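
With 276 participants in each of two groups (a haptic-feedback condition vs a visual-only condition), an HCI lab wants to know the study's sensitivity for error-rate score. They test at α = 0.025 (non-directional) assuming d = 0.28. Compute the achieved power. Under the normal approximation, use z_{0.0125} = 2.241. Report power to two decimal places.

For two equal groups, power = Φ(d·√(n/2) − z_{α/2}).
d·√(n/2) = 0.28 × √(276/2) = 0.28 × 11.747 = 3.289.
z_β = 3.289 − 2.241 = 1.048.
Power = Φ(1.048) = 0.853.

power ≈ 0.85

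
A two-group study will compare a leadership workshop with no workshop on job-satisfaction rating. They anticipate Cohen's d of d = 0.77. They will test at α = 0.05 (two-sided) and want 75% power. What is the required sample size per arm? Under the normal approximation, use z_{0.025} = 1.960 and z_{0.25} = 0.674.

For two independent groups with equal n: n = 2·((z_{α/2} + z_β) / d)².
z_{α/2} + z_β = 1.960 + 0.674 = 2.634.
n = 2 × (2.634 / 0.77)² = 2 × 3.421² = 2 × 11.70 = 23.4.
Round up to the next whole participant.

n = 24 per group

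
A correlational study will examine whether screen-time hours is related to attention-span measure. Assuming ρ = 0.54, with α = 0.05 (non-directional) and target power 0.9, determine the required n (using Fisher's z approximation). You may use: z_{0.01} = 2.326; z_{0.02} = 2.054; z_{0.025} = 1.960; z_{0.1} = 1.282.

Fisher's z: C = ½·ln((1+r)/(1−r)) = ½·ln(3.3478) = 0.6042.
n = ((z_{α/2} + z_β)/C)² + 3.
(1.960 + 1.282) / 0.6042 = 3.242 / 0.6042 = 5.366.
n = 5.366² + 3 = 28.79 + 3 = 31.8.
Round up.

n = 32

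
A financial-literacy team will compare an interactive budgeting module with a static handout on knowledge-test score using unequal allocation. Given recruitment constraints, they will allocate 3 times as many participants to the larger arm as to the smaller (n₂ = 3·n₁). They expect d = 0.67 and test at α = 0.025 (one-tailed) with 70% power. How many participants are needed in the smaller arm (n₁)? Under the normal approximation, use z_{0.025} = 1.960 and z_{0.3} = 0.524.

n₁ = 19

With allocation ratio k = n₂/n₁ = 3, Var(x̄₁−x̄₂) = σ²(1/n₁ + 1/(k·n₁)) = σ²·(k+1)/(k·n₁).
So n₁ = (1 + 1/k)·((z_{α} + z_β)/d)² = 1.333 × (2.484/0.67)².
n₁ = 1.333 × 13.75 = 18.3.
Round up: n₁ = 19, giving n₂ = 3 × 19 = 57.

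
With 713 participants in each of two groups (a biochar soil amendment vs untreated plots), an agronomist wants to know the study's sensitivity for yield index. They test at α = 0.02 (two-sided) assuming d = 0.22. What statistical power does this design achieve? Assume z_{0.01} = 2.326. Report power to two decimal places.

For two equal groups, power = Φ(d·√(n/2) − z_{α/2}).
d·√(n/2) = 0.22 × √(713/2) = 0.22 × 18.881 = 4.154.
z_β = 4.154 − 2.326 = 1.828.
Power = Φ(1.828) = 0.966.

power ≈ 0.97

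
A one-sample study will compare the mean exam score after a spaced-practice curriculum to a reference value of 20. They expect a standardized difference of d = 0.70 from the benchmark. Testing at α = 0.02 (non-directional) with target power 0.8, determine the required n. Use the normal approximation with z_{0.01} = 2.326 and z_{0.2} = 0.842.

n = 21

For a one-sample test: n = ((z_{α/2} + z_β) / d)².
z_{α/2} + z_β = 2.326 + 0.842 = 3.168.
n = (3.168 / 0.70)² = 4.526² = 20.48.
Round up.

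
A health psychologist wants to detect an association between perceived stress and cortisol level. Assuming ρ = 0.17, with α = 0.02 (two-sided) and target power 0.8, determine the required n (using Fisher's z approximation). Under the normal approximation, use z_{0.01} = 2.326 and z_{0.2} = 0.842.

n = 344

Fisher's z: C = ½·ln((1+r)/(1−r)) = ½·ln(1.4096) = 0.1717.
n = ((z_{α/2} + z_β)/C)² + 3.
(2.326 + 0.842) / 0.1717 = 3.168 / 0.1717 = 18.451.
n = 18.451² + 3 = 340.43 + 3 = 343.4.
Round up.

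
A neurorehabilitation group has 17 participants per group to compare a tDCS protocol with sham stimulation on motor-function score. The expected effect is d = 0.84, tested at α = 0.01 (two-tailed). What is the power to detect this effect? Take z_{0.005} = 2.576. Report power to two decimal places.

power ≈ 0.45

For two equal groups, power = Φ(d·√(n/2) − z_{α/2}).
d·√(n/2) = 0.84 × √(17/2) = 0.84 × 2.915 = 2.449.
z_β = 2.449 − 2.576 = -0.127.
Power = Φ(-0.127) = 0.449.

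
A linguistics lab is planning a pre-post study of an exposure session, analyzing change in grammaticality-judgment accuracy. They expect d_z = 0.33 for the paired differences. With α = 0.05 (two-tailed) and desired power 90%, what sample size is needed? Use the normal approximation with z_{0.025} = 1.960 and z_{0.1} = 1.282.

For a paired (one-sample on differences) test: n = ((z_{α/2} + z_β) / d)².
z_{α/2} + z_β = 1.960 + 1.282 = 3.242.
n = (3.242 / 0.33)² = 9.824² = 96.52.
Round up.

n = 97 pairs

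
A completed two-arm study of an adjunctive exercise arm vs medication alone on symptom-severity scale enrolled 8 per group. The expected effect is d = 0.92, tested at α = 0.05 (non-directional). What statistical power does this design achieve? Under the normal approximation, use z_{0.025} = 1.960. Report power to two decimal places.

For two equal groups, power = Φ(d·√(n/2) − z_{α/2}).
d·√(n/2) = 0.92 × √(8/2) = 0.92 × 2.000 = 1.840.
z_β = 1.840 − 1.960 = -0.120.
Power = Φ(-0.120) = 0.452.

power ≈ 0.45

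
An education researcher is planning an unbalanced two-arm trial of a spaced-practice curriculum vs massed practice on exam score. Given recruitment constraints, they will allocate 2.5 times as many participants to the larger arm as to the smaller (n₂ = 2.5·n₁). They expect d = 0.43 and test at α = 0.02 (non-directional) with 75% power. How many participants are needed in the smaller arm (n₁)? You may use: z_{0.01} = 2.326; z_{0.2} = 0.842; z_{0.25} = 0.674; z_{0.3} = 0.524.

n₁ = 69

With allocation ratio k = n₂/n₁ = 2.5, Var(x̄₁−x̄₂) = σ²(1/n₁ + 1/(k·n₁)) = σ²·(k+1)/(k·n₁).
So n₁ = (1 + 1/k)·((z_{α/2} + z_β)/d)² = 1.400 × (3.000/0.43)².
n₁ = 1.400 × 48.67 = 68.1.
Round up: n₁ = 69, giving n₂ = ⌈2.5 × 69⌉ = ⌈172.5⌉ = 173.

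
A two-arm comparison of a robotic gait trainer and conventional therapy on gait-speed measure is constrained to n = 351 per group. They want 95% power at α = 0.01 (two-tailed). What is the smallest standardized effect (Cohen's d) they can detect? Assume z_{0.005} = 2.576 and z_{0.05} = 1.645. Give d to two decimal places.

d_min ≈ 0.32

For two independent groups of n = 351 each: d_min = (z_{α/2} + z_β)·√(2/n).
z-sum = 2.576 + 1.645 = 4.221.
d_min = 4.221 × √(2/351) = 4.221 × 0.0755 = 0.319.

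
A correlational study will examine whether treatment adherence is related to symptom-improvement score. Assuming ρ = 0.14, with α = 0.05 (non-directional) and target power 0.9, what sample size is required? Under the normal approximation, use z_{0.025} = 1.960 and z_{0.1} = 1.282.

n = 533

Fisher's z: C = ½·ln((1+r)/(1−r)) = ½·ln(1.3256) = 0.1409.
n = ((z_{α/2} + z_β)/C)² + 3.
(1.960 + 1.282) / 0.1409 = 3.242 / 0.1409 = 23.009.
n = 23.009² + 3 = 529.42 + 3 = 532.4.
Round up.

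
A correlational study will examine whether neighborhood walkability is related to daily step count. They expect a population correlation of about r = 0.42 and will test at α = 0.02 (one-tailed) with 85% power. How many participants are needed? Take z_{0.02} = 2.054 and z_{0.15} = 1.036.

n = 51

Fisher's z: C = ½·ln((1+r)/(1−r)) = ½·ln(2.4483) = 0.4477.
n = ((z_{α} + z_β)/C)² + 3.
(2.054 + 1.036) / 0.4477 = 3.090 / 0.4477 = 6.902.
n = 6.902² + 3 = 47.64 + 3 = 50.6.
Round up.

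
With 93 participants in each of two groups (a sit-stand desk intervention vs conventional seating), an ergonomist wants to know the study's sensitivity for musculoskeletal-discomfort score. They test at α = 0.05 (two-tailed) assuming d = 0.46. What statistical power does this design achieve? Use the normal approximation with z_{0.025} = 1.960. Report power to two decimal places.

power ≈ 0.88

For two equal groups, power = Φ(d·√(n/2) − z_{α/2}).
d·√(n/2) = 0.46 × √(93/2) = 0.46 × 6.819 = 3.137.
z_β = 3.137 − 1.960 = 1.177.
Power = Φ(1.177) = 0.880.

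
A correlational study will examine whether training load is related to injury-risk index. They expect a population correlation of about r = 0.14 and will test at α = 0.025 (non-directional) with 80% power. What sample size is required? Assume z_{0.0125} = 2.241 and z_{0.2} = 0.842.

n = 482

Fisher's z: C = ½·ln((1+r)/(1−r)) = ½·ln(1.3256) = 0.1409.
n = ((z_{α/2} + z_β)/C)² + 3.
(2.241 + 0.842) / 0.1409 = 3.083 / 0.1409 = 21.881.
n = 21.881² + 3 = 478.77 + 3 = 481.8.
Round up.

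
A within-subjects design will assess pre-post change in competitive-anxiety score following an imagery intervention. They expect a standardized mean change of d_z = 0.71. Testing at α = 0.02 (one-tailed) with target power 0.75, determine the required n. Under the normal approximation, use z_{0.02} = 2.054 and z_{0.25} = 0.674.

n = 15 pairs

For a paired (one-sample on differences) test: n = ((z_{α} + z_β) / d)².
z_{α} + z_β = 2.054 + 0.674 = 2.728.
n = (2.728 / 0.71)² = 3.842² = 14.76.
Round up.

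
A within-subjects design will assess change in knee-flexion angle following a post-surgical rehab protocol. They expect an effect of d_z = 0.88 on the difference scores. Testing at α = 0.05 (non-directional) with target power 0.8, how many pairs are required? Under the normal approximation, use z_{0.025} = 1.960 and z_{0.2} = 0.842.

For a paired (one-sample on differences) test: n = ((z_{α/2} + z_β) / d)².
z_{α/2} + z_β = 1.960 + 0.842 = 2.802.
n = (2.802 / 0.88)² = 3.184² = 10.14.
Round up.

n = 11 pairs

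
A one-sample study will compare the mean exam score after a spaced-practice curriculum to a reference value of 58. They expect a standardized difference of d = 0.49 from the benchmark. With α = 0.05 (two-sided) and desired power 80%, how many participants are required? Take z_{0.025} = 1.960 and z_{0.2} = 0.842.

n = 33

For a one-sample test: n = ((z_{α/2} + z_β) / d)².
z_{α/2} + z_β = 1.960 + 0.842 = 2.802.
n = (2.802 / 0.49)² = 5.718² = 32.70.
Round up.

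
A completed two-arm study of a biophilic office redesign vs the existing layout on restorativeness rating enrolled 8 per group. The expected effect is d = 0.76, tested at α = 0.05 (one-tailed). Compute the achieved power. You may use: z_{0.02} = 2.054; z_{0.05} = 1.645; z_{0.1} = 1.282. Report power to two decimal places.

power ≈ 0.45

For two equal groups, power = Φ(d·√(n/2) − z_{α}).
d·√(n/2) = 0.76 × √(8/2) = 0.76 × 2.000 = 1.520.
z_β = 1.520 − 1.645 = -0.125.
Power = Φ(-0.125) = 0.450.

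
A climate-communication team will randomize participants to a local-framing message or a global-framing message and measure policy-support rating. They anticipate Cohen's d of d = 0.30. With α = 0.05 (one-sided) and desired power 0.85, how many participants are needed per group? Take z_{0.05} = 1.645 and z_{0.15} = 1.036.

n = 160 per group

For two independent groups with equal n: n = 2·((z_{α} + z_β) / d)².
z_{α} + z_β = 1.645 + 1.036 = 2.681.
n = 2 × (2.681 / 0.30)² = 2 × 8.937² = 2 × 79.86 = 159.7.
Round up to the next whole participant.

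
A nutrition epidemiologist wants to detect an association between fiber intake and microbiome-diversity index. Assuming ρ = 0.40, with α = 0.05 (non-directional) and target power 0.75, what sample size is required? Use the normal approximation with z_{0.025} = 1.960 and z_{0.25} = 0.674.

n = 42

Fisher's z: C = ½·ln((1+r)/(1−r)) = ½·ln(2.3333) = 0.4236.
n = ((z_{α/2} + z_β)/C)² + 3.
(1.960 + 0.674) / 0.4236 = 2.634 / 0.4236 = 6.218.
n = 6.218² + 3 = 38.67 + 3 = 41.7.
Round up.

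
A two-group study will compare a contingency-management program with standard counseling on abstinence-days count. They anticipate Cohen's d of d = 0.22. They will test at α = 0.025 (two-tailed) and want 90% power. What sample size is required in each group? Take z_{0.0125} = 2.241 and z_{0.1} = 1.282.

For two independent groups with equal n: n = 2·((z_{α/2} + z_β) / d)².
z_{α/2} + z_β = 2.241 + 1.282 = 3.523.
n = 2 × (3.523 / 0.22)² = 2 × 16.014² = 2 × 256.44 = 512.9.
Round up to the next whole participant.

n = 513 per group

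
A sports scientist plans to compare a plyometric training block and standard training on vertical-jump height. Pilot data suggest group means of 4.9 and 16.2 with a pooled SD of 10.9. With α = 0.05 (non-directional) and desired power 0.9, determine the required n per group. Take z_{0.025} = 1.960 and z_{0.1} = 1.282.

n = 20 per group

Cohen's d = |M₁ − M₂| / SD_pooled = |4.9 − 16.2| / 10.9 = 11.3 / 10.9 = 1.037.
For two independent groups with equal n: n = 2·((z_{α/2} + z_β) / d)².
z_{α/2} + z_β = 1.960 + 1.282 = 3.242.
n = 2 × (3.242 / 1.037)² = 2 × 3.126² = 2 × 9.77 = 19.5.
Round up to the next whole participant.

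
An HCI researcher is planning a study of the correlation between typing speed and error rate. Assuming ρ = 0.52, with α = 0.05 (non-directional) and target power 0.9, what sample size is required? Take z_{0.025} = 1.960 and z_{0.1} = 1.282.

n = 35

Fisher's z: C = ½·ln((1+r)/(1−r)) = ½·ln(3.1667) = 0.5763.
n = ((z_{α/2} + z_β)/C)² + 3.
(1.960 + 1.282) / 0.5763 = 3.242 / 0.5763 = 5.626.
n = 5.626² + 3 = 31.65 + 3 = 34.6.
Round up.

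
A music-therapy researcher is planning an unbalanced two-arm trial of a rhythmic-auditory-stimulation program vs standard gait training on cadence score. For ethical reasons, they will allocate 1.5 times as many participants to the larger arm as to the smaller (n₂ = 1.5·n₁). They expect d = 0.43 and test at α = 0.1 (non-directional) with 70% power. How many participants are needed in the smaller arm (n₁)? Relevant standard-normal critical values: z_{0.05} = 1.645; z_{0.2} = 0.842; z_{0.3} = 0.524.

With allocation ratio k = n₂/n₁ = 1.5, Var(x̄₁−x̄₂) = σ²(1/n₁ + 1/(k·n₁)) = σ²·(k+1)/(k·n₁).
So n₁ = (1 + 1/k)·((z_{α/2} + z_β)/d)² = 1.667 × (2.169/0.43)².
n₁ = 1.667 × 25.44 = 42.4.
Round up: n₁ = 43, giving n₂ = ⌈1.5 × 43⌉ = ⌈64.5⌉ = 65.

n₁ = 43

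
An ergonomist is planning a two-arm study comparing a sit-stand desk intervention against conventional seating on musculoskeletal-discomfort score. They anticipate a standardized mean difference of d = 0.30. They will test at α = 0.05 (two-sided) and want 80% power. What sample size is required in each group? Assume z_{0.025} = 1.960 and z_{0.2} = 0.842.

For two independent groups with equal n: n = 2·((z_{α/2} + z_β) / d)².
z_{α/2} + z_β = 1.960 + 0.842 = 2.802.
n = 2 × (2.802 / 0.30)² = 2 × 9.340² = 2 × 87.24 = 174.5.
Round up to the next whole participant.

n = 175 per group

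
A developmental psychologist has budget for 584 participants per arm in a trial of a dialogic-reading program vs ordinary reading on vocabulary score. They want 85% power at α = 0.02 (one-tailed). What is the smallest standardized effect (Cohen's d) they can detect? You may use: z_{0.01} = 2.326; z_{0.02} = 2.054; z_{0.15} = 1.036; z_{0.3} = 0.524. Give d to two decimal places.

d_min ≈ 0.18

For two independent groups of n = 584 each: d_min = (z_{α} + z_β)·√(2/n).
z-sum = 2.054 + 1.036 = 3.090.
d_min = 3.090 × √(2/584) = 3.090 × 0.0585 = 0.181.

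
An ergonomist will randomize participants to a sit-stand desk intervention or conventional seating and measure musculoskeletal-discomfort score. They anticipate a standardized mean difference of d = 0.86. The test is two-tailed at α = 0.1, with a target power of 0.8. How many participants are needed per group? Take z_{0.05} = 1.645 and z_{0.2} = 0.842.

For two independent groups with equal n: n = 2·((z_{α/2} + z_β) / d)².
z_{α/2} + z_β = 1.645 + 0.842 = 2.487.
n = 2 × (2.487 / 0.86)² = 2 × 2.892² = 2 × 8.36 = 16.7.
Round up to the next whole participant.

n = 17 per group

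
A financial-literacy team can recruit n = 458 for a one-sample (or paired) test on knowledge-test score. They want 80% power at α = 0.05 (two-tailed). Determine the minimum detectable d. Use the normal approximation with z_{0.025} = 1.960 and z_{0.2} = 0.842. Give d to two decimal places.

For a single sample (or paired design) of n = 458: d_min = (z_{α/2} + z_β)/√n.
z-sum = 1.960 + 0.842 = 2.802.
d_min = 2.802 / √458 = 2.802 / 21.401 = 0.131.

d_min ≈ 0.13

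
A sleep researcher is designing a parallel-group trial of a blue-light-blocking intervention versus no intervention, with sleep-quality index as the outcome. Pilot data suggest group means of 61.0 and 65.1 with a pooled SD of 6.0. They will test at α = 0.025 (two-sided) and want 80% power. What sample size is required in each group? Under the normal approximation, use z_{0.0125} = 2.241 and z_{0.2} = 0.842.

Cohen's d = |M₁ − M₂| / SD_pooled = |61.0 − 65.1| / 6.0 = 4.1 / 6.0 = 0.683.
For two independent groups with equal n: n = 2·((z_{α/2} + z_β) / d)².
z_{α/2} + z_β = 2.241 + 0.842 = 3.083.
n = 2 × (3.083 / 0.683)² = 2 × 4.514² = 2 × 20.38 = 40.8.
Round up to the next whole participant.

n = 41 per group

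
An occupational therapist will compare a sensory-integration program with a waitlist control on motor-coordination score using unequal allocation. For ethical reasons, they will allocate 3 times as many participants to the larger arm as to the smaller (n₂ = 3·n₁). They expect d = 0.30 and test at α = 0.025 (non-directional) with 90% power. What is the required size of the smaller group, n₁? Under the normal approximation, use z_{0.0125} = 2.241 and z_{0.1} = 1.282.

With allocation ratio k = n₂/n₁ = 3, Var(x̄₁−x̄₂) = σ²(1/n₁ + 1/(k·n₁)) = σ²·(k+1)/(k·n₁).
So n₁ = (1 + 1/k)·((z_{α/2} + z_β)/d)² = 1.333 × (3.523/0.30)².
n₁ = 1.333 × 137.91 = 183.9.
Round up: n₁ = 184, giving n₂ = 3 × 184 = 552.

n₁ = 184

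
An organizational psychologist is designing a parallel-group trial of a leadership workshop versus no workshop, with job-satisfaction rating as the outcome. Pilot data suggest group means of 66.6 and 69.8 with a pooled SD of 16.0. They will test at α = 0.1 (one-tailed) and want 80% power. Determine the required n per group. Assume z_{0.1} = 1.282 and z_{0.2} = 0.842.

Cohen's d = |M₁ − M₂| / SD_pooled = |66.6 − 69.8| / 16.0 = 3.2 / 16.0 = 0.200.
For two independent groups with equal n: n = 2·((z_{α} + z_β) / d)².
z_{α} + z_β = 1.282 + 0.842 = 2.124.
n = 2 × (2.124 / 0.200)² = 2 × 10.620² = 2 × 112.78 = 225.6.
Round up to the next whole participant.

n = 226 per group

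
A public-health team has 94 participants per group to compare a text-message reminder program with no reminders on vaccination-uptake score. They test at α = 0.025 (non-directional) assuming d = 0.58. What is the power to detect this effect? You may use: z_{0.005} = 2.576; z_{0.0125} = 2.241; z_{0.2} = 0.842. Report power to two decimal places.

power ≈ 0.96

For two equal groups, power = Φ(d·√(n/2) − z_{α/2}).
d·√(n/2) = 0.58 × √(94/2) = 0.58 × 6.856 = 3.976.
z_β = 3.976 − 2.241 = 1.735.
Power = Φ(1.735) = 0.959.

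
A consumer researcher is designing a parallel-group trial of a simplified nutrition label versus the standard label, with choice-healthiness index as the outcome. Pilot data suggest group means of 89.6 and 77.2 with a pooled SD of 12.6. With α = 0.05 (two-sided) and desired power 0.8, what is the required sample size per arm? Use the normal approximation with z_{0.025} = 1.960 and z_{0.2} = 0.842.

n = 17 per group

Cohen's d = |M₁ − M₂| / SD_pooled = |89.6 − 77.2| / 12.6 = 12.4 / 12.6 = 0.984.
For two independent groups with equal n: n = 2·((z_{α/2} + z_β) / d)².
z_{α/2} + z_β = 1.960 + 0.842 = 2.802.
n = 2 × (2.802 / 0.984)² = 2 × 2.848² = 2 × 8.11 = 16.2.
Round up to the next whole participant.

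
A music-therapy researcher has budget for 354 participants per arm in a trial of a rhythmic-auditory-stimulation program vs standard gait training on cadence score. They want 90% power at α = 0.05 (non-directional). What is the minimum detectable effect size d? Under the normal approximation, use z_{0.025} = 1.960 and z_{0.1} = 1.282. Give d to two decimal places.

For two independent groups of n = 354 each: d_min = (z_{α/2} + z_β)·√(2/n).
z-sum = 1.960 + 1.282 = 3.242.
d_min = 3.242 × √(2/354) = 3.242 × 0.0752 = 0.244.

d_min ≈ 0.24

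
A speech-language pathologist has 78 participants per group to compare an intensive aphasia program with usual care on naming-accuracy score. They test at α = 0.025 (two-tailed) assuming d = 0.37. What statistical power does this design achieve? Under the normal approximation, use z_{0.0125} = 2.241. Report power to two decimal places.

For two equal groups, power = Φ(d·√(n/2) − z_{α/2}).
d·√(n/2) = 0.37 × √(78/2) = 0.37 × 6.245 = 2.311.
z_β = 2.311 − 2.241 = 0.070.
Power = Φ(0.070) = 0.528.

power ≈ 0.53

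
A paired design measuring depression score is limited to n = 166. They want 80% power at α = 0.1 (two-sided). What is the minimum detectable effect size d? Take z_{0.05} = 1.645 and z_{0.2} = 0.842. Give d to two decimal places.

For a single sample (or paired design) of n = 166: d_min = (z_{α/2} + z_β)/√n.
z-sum = 1.645 + 0.842 = 2.487.
d_min = 2.487 / √166 = 2.487 / 12.884 = 0.193.

d_min ≈ 0.19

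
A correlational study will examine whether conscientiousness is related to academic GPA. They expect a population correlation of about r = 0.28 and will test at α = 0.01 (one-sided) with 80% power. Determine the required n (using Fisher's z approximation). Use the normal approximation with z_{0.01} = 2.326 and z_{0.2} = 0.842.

Fisher's z: C = ½·ln((1+r)/(1−r)) = ½·ln(1.7778) = 0.2877.
n = ((z_{α} + z_β)/C)² + 3.
(2.326 + 0.842) / 0.2877 = 3.168 / 0.2877 = 11.011.
n = 11.011² + 3 = 121.25 + 3 = 124.3.
Round up.

n = 125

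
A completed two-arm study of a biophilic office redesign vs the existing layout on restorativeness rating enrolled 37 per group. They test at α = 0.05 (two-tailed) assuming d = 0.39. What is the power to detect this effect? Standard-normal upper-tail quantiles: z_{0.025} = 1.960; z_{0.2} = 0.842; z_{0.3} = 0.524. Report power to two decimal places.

power ≈ 0.39

For two equal groups, power = Φ(d·√(n/2) − z_{α/2}).
d·√(n/2) = 0.39 × √(37/2) = 0.39 × 4.301 = 1.677.
z_β = 1.677 − 1.960 = -0.283.
Power = Φ(-0.283) = 0.389.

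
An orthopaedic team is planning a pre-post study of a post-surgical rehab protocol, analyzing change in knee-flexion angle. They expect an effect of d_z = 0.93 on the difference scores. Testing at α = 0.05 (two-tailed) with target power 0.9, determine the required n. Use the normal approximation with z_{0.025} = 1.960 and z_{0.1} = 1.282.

n = 13 pairs

For a paired (one-sample on differences) test: n = ((z_{α/2} + z_β) / d)².
z_{α/2} + z_β = 1.960 + 1.282 = 3.242.
n = (3.242 / 0.93)² = 3.486² = 12.15.
Round up.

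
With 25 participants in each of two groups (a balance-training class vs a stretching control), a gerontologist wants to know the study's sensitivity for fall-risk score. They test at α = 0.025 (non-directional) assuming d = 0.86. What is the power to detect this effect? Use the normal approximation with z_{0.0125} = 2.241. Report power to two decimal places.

power ≈ 0.79

For two equal groups, power = Φ(d·√(n/2) − z_{α/2}).
d·√(n/2) = 0.86 × √(25/2) = 0.86 × 3.536 = 3.041.
z_β = 3.041 − 2.241 = 0.800.
Power = Φ(0.800) = 0.788.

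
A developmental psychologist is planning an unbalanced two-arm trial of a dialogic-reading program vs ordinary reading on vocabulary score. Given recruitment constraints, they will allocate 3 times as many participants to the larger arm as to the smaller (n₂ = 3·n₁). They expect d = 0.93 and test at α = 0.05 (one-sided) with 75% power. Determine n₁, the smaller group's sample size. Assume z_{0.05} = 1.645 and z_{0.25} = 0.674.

With allocation ratio k = n₂/n₁ = 3, Var(x̄₁−x̄₂) = σ²(1/n₁ + 1/(k·n₁)) = σ²·(k+1)/(k·n₁).
So n₁ = (1 + 1/k)·((z_{α} + z_β)/d)² = 1.333 × (2.319/0.93)².
n₁ = 1.333 × 6.22 = 8.3.
Round up: n₁ = 9, giving n₂ = 3 × 9 = 27.

n₁ = 9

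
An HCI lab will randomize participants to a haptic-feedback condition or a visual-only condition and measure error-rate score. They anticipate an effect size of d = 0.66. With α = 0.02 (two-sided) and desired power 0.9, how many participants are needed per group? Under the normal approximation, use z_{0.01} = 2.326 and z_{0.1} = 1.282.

n = 60 per group

For two independent groups with equal n: n = 2·((z_{α/2} + z_β) / d)².
z_{α/2} + z_β = 2.326 + 1.282 = 3.608.
n = 2 × (3.608 / 0.66)² = 2 × 5.467² = 2 × 29.88 = 59.8.
Round up to the next whole participant.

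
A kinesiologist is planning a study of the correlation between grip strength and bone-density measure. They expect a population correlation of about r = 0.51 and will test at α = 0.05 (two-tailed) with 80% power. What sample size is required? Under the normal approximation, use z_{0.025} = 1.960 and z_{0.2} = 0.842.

n = 28

Fisher's z: C = ½·ln((1+r)/(1−r)) = ½·ln(3.0816) = 0.5627.
n = ((z_{α/2} + z_β)/C)² + 3.
(1.960 + 0.842) / 0.5627 = 2.802 / 0.5627 = 4.980.
n = 4.980² + 3 = 24.80 + 3 = 27.8.
Round up.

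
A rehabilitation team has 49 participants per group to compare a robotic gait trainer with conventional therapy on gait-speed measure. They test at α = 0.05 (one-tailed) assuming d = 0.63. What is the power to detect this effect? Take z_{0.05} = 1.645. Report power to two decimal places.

power ≈ 0.93

For two equal groups, power = Φ(d·√(n/2) − z_{α}).
d·√(n/2) = 0.63 × √(49/2) = 0.63 × 4.950 = 3.118.
z_β = 3.118 − 1.645 = 1.473.
Power = Φ(1.473) = 0.930.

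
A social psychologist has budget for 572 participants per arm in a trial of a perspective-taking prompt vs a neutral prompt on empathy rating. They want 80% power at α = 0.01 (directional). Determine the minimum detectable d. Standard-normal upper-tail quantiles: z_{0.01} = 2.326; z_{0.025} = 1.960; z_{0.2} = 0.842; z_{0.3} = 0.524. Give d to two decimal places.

For two independent groups of n = 572 each: d_min = (z_{α} + z_β)·√(2/n).
z-sum = 2.326 + 0.842 = 3.168.
d_min = 3.168 × √(2/572) = 3.168 × 0.0591 = 0.187.

d_min ≈ 0.19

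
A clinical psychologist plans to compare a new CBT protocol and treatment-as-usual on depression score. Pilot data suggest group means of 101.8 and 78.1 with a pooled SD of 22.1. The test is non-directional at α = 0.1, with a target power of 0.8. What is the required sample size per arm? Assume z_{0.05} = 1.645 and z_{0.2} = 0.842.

n = 11 per group

Cohen's d = |M₁ − M₂| / SD_pooled = |101.8 − 78.1| / 22.1 = 23.7 / 22.1 = 1.072.
For two independent groups with equal n: n = 2·((z_{α/2} + z_β) / d)².
z_{α/2} + z_β = 1.645 + 0.842 = 2.487.
n = 2 × (2.487 / 1.072)² = 2 × 2.320² = 2 × 5.38 = 10.8.
Round up to the next whole participant.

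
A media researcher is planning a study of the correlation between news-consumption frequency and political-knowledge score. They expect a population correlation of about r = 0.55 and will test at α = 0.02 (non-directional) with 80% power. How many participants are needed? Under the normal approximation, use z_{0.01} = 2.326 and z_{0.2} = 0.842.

Fisher's z: C = ½·ln((1+r)/(1−r)) = ½·ln(3.4444) = 0.6184.
n = ((z_{α/2} + z_β)/C)² + 3.
(2.326 + 0.842) / 0.6184 = 3.168 / 0.6184 = 5.123.
n = 5.123² + 3 = 26.24 + 3 = 29.2.
Round up.

n = 30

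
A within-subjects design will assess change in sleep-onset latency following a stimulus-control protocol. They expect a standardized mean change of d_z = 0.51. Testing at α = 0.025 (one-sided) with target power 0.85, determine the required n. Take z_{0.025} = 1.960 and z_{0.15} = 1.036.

n = 35 pairs

For a paired (one-sample on differences) test: n = ((z_{α} + z_β) / d)².
z_{α} + z_β = 1.960 + 1.036 = 2.996.
n = (2.996 / 0.51)² = 5.875² = 34.51.
Round up.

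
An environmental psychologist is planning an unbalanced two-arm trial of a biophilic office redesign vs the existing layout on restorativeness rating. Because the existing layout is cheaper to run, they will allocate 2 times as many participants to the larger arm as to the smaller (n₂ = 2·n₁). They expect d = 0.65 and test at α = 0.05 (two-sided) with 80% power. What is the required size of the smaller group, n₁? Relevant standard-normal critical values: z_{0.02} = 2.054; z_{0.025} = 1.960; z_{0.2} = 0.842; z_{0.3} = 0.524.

n₁ = 28

With allocation ratio k = n₂/n₁ = 2, Var(x̄₁−x̄₂) = σ²(1/n₁ + 1/(k·n₁)) = σ²·(k+1)/(k·n₁).
So n₁ = (1 + 1/k)·((z_{α/2} + z_β)/d)² = 1.500 × (2.802/0.65)².
n₁ = 1.500 × 18.58 = 27.9.
Round up: n₁ = 28, giving n₂ = 2 × 28 = 56.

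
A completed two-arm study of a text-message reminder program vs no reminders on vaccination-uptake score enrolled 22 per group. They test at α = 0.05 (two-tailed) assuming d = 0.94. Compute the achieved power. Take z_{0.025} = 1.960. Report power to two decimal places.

power ≈ 0.88

For two equal groups, power = Φ(d·√(n/2) − z_{α/2}).
d·√(n/2) = 0.94 × √(22/2) = 0.94 × 3.317 = 3.118.
z_β = 3.118 − 1.960 = 1.158.
Power = Φ(1.158) = 0.876.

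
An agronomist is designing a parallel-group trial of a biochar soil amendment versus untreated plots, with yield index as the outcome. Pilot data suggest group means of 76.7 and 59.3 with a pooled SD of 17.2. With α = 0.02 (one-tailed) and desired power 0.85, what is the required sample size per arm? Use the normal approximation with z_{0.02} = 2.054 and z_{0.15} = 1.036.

Cohen's d = |M₁ − M₂| / SD_pooled = |76.7 − 59.3| / 17.2 = 17.4 / 17.2 = 1.012.
For two independent groups with equal n: n = 2·((z_{α} + z_β) / d)².
z_{α} + z_β = 2.054 + 1.036 = 3.090.
n = 2 × (3.090 / 1.012)² = 2 × 3.053² = 2 × 9.32 = 18.6.
Round up to the next whole participant.

n = 19 per group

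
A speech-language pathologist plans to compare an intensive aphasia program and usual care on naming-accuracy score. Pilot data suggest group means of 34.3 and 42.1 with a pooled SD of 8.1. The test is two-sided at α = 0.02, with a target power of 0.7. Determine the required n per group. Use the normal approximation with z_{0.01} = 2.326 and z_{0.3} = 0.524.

n = 18 per group

Cohen's d = |M₁ − M₂| / SD_pooled = |34.3 − 42.1| / 8.1 = 7.8 / 8.1 = 0.963.
For two independent groups with equal n: n = 2·((z_{α/2} + z_β) / d)².
z_{α/2} + z_β = 2.326 + 0.524 = 2.850.
n = 2 × (2.850 / 0.963)² = 2 × 2.960² = 2 × 8.76 = 17.5.
Round up to the next whole participant.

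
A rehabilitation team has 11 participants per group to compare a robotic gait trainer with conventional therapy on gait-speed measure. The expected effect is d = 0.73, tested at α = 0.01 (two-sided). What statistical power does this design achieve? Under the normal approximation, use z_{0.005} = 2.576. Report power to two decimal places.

For two equal groups, power = Φ(d·√(n/2) − z_{α/2}).
d·√(n/2) = 0.73 × √(11/2) = 0.73 × 2.345 = 1.712.
z_β = 1.712 − 2.576 = -0.864.
Power = Φ(-0.864) = 0.194.

power ≈ 0.19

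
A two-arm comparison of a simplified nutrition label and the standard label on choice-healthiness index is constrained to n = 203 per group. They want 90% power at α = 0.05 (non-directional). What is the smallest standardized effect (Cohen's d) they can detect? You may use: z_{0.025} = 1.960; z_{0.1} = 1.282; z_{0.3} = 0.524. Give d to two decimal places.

d_min ≈ 0.32

For two independent groups of n = 203 each: d_min = (z_{α/2} + z_β)·√(2/n).
z-sum = 1.960 + 1.282 = 3.242.
d_min = 3.242 × √(2/203) = 3.242 × 0.0993 = 0.322.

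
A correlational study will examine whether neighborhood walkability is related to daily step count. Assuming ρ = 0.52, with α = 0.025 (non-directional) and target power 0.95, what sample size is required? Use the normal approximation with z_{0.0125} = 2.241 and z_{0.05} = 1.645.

n = 49

Fisher's z: C = ½·ln((1+r)/(1−r)) = ½·ln(3.1667) = 0.5763.
n = ((z_{α/2} + z_β)/C)² + 3.
(2.241 + 1.645) / 0.5763 = 3.886 / 0.5763 = 6.743.
n = 6.743² + 3 = 45.47 + 3 = 48.5.
Round up.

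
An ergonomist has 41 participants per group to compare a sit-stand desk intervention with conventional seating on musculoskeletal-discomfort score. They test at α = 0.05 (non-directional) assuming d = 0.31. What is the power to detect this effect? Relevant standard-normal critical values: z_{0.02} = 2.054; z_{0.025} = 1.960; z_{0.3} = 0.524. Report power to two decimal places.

For two equal groups, power = Φ(d·√(n/2) − z_{α/2}).
d·√(n/2) = 0.31 × √(41/2) = 0.31 × 4.528 = 1.404.
z_β = 1.404 − 1.960 = -0.556.
Power = Φ(-0.556) = 0.289.

power ≈ 0.29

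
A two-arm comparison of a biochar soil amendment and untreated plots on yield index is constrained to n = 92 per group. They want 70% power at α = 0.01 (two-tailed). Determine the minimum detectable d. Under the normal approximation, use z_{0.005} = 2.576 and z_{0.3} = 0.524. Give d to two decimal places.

d_min ≈ 0.46

For two independent groups of n = 92 each: d_min = (z_{α/2} + z_β)·√(2/n).
z-sum = 2.576 + 0.524 = 3.100.
d_min = 3.100 × √(2/92) = 3.100 × 0.1474 = 0.457.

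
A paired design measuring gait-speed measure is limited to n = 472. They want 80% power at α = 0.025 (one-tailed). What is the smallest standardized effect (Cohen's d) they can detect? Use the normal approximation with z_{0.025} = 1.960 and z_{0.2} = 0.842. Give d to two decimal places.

d_min ≈ 0.13

For a single sample (or paired design) of n = 472: d_min = (z_{α} + z_β)/√n.
z-sum = 1.960 + 0.842 = 2.802.
d_min = 2.802 / √472 = 2.802 / 21.726 = 0.129.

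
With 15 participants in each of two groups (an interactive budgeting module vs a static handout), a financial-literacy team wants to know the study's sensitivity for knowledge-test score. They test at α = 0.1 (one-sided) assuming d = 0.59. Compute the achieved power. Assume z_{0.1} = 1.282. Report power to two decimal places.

power ≈ 0.63

For two equal groups, power = Φ(d·√(n/2) − z_{α}).
d·√(n/2) = 0.59 × √(15/2) = 0.59 × 2.739 = 1.616.
z_β = 1.616 − 1.282 = 0.334.
Power = Φ(0.334) = 0.631.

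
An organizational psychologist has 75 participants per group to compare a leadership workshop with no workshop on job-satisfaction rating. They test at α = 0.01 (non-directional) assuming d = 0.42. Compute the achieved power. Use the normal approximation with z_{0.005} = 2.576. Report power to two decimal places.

power ≈ 0.50

For two equal groups, power = Φ(d·√(n/2) − z_{α/2}).
d·√(n/2) = 0.42 × √(75/2) = 0.42 × 6.124 = 2.572.
z_β = 2.572 − 2.576 = -0.004.
Power = Φ(-0.004) = 0.498.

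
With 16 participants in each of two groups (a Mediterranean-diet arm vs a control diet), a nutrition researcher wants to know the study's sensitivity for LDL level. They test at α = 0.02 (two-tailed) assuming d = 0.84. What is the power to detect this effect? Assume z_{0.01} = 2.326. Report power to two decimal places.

power ≈ 0.52

For two equal groups, power = Φ(d·√(n/2) − z_{α/2}).
d·√(n/2) = 0.84 × √(16/2) = 0.84 × 2.828 = 2.376.
z_β = 2.376 − 2.326 = 0.050.
Power = Φ(0.050) = 0.520.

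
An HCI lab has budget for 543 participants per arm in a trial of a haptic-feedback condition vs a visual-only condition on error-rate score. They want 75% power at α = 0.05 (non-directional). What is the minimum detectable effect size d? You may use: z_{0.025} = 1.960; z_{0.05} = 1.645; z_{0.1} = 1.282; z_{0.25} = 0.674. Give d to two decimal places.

For two independent groups of n = 543 each: d_min = (z_{α/2} + z_β)·√(2/n).
z-sum = 1.960 + 0.674 = 2.634.
d_min = 2.634 × √(2/543) = 2.634 × 0.0607 = 0.160.

d_min ≈ 0.16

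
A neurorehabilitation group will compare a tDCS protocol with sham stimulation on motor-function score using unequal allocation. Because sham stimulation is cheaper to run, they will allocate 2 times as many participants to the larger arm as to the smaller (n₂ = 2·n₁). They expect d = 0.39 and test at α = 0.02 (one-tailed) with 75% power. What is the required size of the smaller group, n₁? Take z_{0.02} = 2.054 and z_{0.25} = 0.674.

n₁ = 74

With allocation ratio k = n₂/n₁ = 2, Var(x̄₁−x̄₂) = σ²(1/n₁ + 1/(k·n₁)) = σ²·(k+1)/(k·n₁).
So n₁ = (1 + 1/k)·((z_{α} + z_β)/d)² = 1.500 × (2.728/0.39)².
n₁ = 1.500 × 48.93 = 73.4.
Round up: n₁ = 74, giving n₂ = 2 × 74 = 148.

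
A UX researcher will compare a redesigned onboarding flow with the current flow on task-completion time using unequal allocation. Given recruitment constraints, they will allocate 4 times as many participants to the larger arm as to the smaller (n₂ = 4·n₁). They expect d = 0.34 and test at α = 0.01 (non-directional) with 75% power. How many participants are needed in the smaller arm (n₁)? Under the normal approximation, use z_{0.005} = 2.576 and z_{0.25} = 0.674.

n₁ = 115

With allocation ratio k = n₂/n₁ = 4, Var(x̄₁−x̄₂) = σ²(1/n₁ + 1/(k·n₁)) = σ²·(k+1)/(k·n₁).
So n₁ = (1 + 1/k)·((z_{α/2} + z_β)/d)² = 1.250 × (3.250/0.34)².
n₁ = 1.250 × 91.37 = 114.2.
Round up: n₁ = 115, giving n₂ = 4 × 115 = 460.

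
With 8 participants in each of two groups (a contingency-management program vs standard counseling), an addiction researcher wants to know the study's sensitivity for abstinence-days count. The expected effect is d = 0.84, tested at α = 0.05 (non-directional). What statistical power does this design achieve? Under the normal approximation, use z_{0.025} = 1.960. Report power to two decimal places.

power ≈ 0.39

For two equal groups, power = Φ(d·√(n/2) − z_{α/2}).
d·√(n/2) = 0.84 × √(8/2) = 0.84 × 2.000 = 1.680.
z_β = 1.680 − 1.960 = -0.280.
Power = Φ(-0.280) = 0.390.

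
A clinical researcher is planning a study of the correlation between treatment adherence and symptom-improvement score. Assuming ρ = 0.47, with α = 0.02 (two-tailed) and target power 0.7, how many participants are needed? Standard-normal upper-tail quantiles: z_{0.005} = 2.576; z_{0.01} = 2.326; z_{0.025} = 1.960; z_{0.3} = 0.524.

Fisher's z: C = ½·ln((1+r)/(1−r)) = ½·ln(2.7736) = 0.5101.
n = ((z_{α/2} + z_β)/C)² + 3.
(2.326 + 0.524) / 0.5101 = 2.850 / 0.5101 = 5.587.
n = 5.587² + 3 = 31.22 + 3 = 34.2.
Round up.

n = 35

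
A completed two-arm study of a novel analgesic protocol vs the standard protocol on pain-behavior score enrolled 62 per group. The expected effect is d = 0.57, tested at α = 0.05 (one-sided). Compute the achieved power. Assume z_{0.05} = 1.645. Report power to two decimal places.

power ≈ 0.94

For two equal groups, power = Φ(d·√(n/2) − z_{α}).
d·√(n/2) = 0.57 × √(62/2) = 0.57 × 5.568 = 3.174.
z_β = 3.174 − 1.645 = 1.529.
Power = Φ(1.529) = 0.937.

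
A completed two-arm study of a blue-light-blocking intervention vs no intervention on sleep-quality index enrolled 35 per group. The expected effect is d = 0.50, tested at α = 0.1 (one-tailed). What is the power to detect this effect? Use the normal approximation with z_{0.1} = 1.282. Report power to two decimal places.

For two equal groups, power = Φ(d·√(n/2) − z_{α}).
d·√(n/2) = 0.50 × √(35/2) = 0.50 × 4.183 = 2.092.
z_β = 2.092 − 1.282 = 0.810.
Power = Φ(0.810) = 0.791.

power ≈ 0.79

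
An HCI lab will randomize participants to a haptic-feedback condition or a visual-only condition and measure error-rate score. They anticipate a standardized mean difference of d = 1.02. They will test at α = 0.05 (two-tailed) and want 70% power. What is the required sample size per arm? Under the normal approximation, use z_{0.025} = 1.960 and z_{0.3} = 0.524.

n = 12 per group

For two independent groups with equal n: n = 2·((z_{α/2} + z_β) / d)².
z_{α/2} + z_β = 1.960 + 0.524 = 2.484.
n = 2 × (2.484 / 1.02)² = 2 × 2.435² = 2 × 5.93 = 11.9.
Round up to the next whole participant.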